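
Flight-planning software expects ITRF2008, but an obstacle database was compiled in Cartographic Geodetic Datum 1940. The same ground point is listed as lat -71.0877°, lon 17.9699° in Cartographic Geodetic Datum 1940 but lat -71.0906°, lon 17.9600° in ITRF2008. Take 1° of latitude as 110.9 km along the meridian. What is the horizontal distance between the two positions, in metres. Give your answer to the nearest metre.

Δφ = -71.0906° − -71.0877° = -0.0029°; Δλ = 17.9600° − 17.9699° = -0.0099°.
ΔN = Δφ × 110900 = -321.6 m; ΔE = Δλ × 110900 × cos(-71.0877°) = -0.0099 × 110900 × 0.324121 = -355.9 m.
Distance = √(ΔE² + ΔN²) = √((-355.9)² + (-321.6)²) = 479.7 m.

480 m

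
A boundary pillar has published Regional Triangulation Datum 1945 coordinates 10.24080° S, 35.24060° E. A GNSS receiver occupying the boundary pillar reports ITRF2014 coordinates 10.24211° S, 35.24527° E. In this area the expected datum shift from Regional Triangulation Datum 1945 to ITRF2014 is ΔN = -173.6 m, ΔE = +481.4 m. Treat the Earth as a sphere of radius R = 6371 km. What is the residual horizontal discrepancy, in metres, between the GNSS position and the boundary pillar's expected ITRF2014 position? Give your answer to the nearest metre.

Observed coordinate differences: Δφ = -0.00131°, Δλ = +0.00467°.
Converting to metres (1° lat = 111195 m, cos φ = 0.984069): observed ΔN = -145.7 m, observed ΔE = 511.0 m.
Subtracting the expected shift leaves a residual of -145.7 − (-173.6) = 27.9 m north and 511.0 − (481.4) = 29.6 m east.
Residual distance = √(27.9² + 29.6²) = 40.7 m.

41 m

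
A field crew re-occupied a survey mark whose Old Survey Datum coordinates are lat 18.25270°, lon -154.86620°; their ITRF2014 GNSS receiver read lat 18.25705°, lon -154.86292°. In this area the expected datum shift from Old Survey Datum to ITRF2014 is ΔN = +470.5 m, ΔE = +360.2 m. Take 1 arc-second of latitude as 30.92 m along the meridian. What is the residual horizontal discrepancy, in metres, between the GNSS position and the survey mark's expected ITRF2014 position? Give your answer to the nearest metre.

Observed coordinate differences: Δφ = +0.00435°, Δλ = +0.00328°.
Converting to metres (1° lat = 111312 m, cos φ = 0.949684): observed ΔN = 484.2 m, observed ΔE = 346.7 m.
Subtracting the expected shift leaves a residual of 484.2 − (470.5) = 13.7 m north and 346.7 − (360.2) = -13.5 m east.
Residual distance = √(13.7² + (-13.5)²) = 19.2 m.

19 m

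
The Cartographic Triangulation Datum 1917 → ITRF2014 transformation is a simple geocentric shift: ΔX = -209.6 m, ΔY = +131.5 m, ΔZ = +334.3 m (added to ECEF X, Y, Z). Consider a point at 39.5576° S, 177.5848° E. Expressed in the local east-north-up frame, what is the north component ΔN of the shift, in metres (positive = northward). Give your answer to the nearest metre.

ΔN = 395 m

The local north axis is (−sin φ cos λ, −sin φ sin λ, cos φ), giving ΔN = 133.366 + 3.529 + 257.740 = 394.64 m.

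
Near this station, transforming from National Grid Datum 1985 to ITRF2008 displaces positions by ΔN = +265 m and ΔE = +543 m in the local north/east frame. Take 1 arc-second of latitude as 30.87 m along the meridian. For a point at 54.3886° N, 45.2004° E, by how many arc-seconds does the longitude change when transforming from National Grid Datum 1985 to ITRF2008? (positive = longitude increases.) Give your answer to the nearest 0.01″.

At latitude 54.3886°, cos φ = 0.582285.
1″ of longitude at this latitude = 30.87 × cos φ = 17.9751 m, so Δλ = 543.0 / 17.9751 = 30.208″.

Δλ = 30.21″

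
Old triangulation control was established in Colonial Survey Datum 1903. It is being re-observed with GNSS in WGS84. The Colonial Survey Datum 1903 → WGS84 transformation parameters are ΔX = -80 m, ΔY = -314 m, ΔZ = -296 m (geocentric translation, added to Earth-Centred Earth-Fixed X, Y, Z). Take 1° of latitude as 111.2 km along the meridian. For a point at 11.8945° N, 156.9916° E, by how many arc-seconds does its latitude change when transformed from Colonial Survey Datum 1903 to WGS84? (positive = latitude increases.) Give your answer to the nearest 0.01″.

sin φ = 0.206110, cos φ = 0.978529, sin λ = 0.390866, cos λ = -0.920448.
North component: ΔN = −sin φ cos λ·ΔX − sin φ sin λ·ΔY + cos φ·ΔZ = −(0.206110)(-0.920448)(-80) − (0.206110)(0.390866)(-314) + (0.978529)(-296) = -279.53 m.
1° of latitude spans 111200 m, so Δφ = -279.53 / 111200 × 3600 = -9.049″.

Δφ = -9.05″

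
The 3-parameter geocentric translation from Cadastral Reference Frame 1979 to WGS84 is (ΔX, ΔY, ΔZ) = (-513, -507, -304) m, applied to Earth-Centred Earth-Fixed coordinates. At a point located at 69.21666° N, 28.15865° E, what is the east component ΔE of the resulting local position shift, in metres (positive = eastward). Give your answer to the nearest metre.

ΔE = -205 m

The local east axis at (φ, λ) is (−sin λ, cos λ, 0), so ΔE = −sin(28.15865°)·(-513) + cos(28.15865°)·(-507) = -204.90 m.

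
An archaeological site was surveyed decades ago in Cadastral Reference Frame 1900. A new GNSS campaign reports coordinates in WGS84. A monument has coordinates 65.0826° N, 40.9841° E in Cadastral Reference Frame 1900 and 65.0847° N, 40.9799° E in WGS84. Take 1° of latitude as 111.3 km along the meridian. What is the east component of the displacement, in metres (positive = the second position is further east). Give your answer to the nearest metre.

ΔE = -197 m

Δφ = 65.0847° − 65.0826° = +0.0021°; Δλ = 40.9799° − 40.9841° = -0.0042°.
ΔN = Δφ × 111300 = 233.7 m; ΔE = Δλ × 111300 × cos(65.0826°) = -0.0042 × 111300 × 0.421311 = -196.9 m.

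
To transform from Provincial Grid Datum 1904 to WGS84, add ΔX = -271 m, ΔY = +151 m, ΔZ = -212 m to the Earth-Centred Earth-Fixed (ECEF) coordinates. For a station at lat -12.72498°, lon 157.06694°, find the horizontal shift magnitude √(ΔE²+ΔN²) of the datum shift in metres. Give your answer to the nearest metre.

143 m

The local east axis at (φ, λ) is (−sin λ, cos λ, 0), so ΔE = −sin(157.06694°)·(-271) + cos(157.06694°)·151 = -33.47 m.
The local north axis is (−sin φ cos λ, −sin φ sin λ, cos φ), giving ΔN = 54.975 + 12.960 − 206.793 = -138.86 m.
Horizontal magnitude = √(ΔE² + ΔN²) = √((-33.47)² + (-138.86)²) = 142.83 m.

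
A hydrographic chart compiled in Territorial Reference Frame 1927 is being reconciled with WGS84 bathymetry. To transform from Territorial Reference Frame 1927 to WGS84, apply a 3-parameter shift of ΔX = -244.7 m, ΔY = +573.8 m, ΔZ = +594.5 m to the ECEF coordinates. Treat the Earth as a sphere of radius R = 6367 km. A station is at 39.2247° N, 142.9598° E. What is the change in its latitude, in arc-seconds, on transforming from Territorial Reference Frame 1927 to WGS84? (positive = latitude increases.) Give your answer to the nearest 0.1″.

sin φ = 0.632363, cos φ = 0.774672, sin λ = 0.602375, cos λ = -0.798213.
North component: ΔN = −sin φ cos λ·ΔX − sin φ sin λ·ΔY + cos φ·ΔZ = −(0.632363)(-0.798213)(-244.7) − (0.632363)(0.602375)(573.8) + (0.774672)(594.5) = 118.46 m.
1° of latitude spans πR/180 = 111125 m, so Δφ = 118.46 / 111125 × 3600 = 3.837″.

Δφ = 3.8″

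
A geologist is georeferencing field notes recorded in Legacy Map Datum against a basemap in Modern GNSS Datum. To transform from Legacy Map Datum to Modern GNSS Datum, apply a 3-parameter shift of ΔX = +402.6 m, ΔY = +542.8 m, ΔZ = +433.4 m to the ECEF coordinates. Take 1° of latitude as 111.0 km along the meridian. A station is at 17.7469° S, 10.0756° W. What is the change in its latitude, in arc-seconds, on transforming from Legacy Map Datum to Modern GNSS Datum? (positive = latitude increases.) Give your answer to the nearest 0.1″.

sin φ = -0.304813, cos φ = 0.952412, sin λ = -0.174947, cos λ = 0.984578.
North component: ΔN = −sin φ cos λ·ΔX − sin φ sin λ·ΔY + cos φ·ΔZ = −(-0.304813)(0.984578)(402.6) − (-0.304813)(-0.174947)(542.8) + (0.952412)(433.4) = 504.66 m.
1° of latitude spans 111000 m, so Δφ = 504.66 / 111000 × 3600 = 16.367″.

Δφ = 16.4″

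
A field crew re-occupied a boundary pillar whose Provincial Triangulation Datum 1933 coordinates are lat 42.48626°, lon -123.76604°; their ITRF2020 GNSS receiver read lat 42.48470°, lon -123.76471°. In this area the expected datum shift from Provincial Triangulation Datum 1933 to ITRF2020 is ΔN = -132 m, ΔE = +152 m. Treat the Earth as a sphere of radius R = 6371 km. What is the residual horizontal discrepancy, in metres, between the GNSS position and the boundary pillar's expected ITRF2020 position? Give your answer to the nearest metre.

60 m

Observed coordinate differences: Δφ = -0.00156°, Δλ = +0.00133°.
Converting to metres (1° lat = 111195 m, cos φ = 0.737439): observed ΔN = -173.5 m, observed ΔE = 109.1 m.
Subtracting the expected shift leaves a residual of -173.5 − (-132) = -41.5 m north and 109.1 − (152) = -42.9 m east.
Residual distance = √((-41.5)² + (-42.9)²) = 59.7 m.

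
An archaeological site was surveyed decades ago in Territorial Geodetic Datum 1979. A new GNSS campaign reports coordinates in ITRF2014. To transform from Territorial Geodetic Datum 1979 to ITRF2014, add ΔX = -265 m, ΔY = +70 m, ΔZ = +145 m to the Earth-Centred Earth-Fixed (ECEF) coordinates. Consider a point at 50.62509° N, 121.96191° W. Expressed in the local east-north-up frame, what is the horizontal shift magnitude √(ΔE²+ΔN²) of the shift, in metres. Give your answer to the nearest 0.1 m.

At φ = 50.62509°, λ = -121.96191°: sin φ = 0.773011, cos φ = 0.634392, sin λ = -0.848400, cos λ = -0.529355.
ΔE = −sin λ·ΔX + cos λ·ΔY = −(-0.848400)·(-265) + (-0.529355)·(70) = -261.88 m.
ΔN = −sin φ cos λ·ΔX − sin φ sin λ·ΔY + cos φ·ΔZ = −(0.773011)(-0.529355)(-265) − (0.773011)(-0.848400)(70) + (0.634392)(145) = 29.46 m.
Horizontal magnitude = √(ΔE² + ΔN²) = √((-261.88)² + 29.46²) = 263.53 m.

263.5 m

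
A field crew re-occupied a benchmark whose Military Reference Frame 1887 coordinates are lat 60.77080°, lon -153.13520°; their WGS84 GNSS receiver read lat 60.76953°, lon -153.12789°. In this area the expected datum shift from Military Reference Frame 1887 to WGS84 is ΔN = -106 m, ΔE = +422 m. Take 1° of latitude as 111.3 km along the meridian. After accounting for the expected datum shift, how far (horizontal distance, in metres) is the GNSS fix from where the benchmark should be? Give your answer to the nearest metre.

43 m

Observed coordinate differences: Δφ = -0.00127°, Δλ = +0.00731°.
Converting to metres (1° lat = 111300 m, cos φ = 0.488304): observed ΔN = -141.4 m, observed ΔE = 397.3 m.
Subtracting the expected shift leaves a residual of -141.4 − (-106) = -35.4 m north and 397.3 − (422) = -24.7 m east.
Residual distance = √((-35.4)² + (-24.7)²) = 43.1 m.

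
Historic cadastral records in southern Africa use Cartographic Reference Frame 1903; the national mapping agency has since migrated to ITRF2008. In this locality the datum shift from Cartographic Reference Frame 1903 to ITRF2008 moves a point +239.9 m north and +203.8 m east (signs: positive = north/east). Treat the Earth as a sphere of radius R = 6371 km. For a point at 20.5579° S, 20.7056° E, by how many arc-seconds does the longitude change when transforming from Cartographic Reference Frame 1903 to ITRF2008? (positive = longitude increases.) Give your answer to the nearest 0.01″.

Δλ = 7.05″

At latitude -20.5579°, cos φ = 0.936318.
One radian of longitude at latitude φ spans R cos φ, so Δλ = ΔE / (R cos φ) = 203.8 / (6371000 × 0.936318) = 3.4164e-05 rad = 7.047″.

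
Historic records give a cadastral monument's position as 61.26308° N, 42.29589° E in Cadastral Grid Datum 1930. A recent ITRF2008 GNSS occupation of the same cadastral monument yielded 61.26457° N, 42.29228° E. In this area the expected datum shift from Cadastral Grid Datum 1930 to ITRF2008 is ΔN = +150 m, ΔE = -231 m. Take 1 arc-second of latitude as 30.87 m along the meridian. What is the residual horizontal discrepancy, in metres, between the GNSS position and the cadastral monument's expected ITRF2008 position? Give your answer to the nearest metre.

41 m

Observed coordinate differences: Δφ = +0.00149°, Δλ = -0.00361°.
Converting to metres (1° lat = 111132 m, cos φ = 0.480789): observed ΔN = 165.6 m, observed ΔE = -192.9 m.
Subtracting the expected shift leaves a residual of 165.6 − (150) = 15.6 m north and -192.9 − (-231) = 38.1 m east.
Residual distance = √(15.6² + 38.1²) = 41.2 m.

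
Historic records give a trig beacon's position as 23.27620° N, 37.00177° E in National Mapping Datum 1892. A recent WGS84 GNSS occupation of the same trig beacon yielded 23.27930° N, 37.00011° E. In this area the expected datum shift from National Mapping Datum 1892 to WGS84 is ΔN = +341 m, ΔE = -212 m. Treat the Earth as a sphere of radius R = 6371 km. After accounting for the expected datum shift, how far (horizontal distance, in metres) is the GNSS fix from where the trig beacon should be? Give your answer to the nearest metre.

43 m

Observed coordinate differences: Δφ = +0.00310°, Δλ = -0.00166°.
Converting to metres (1° lat = 111195 m, cos φ = 0.918611): observed ΔN = 344.7 m, observed ΔE = -169.6 m.
Subtracting the expected shift leaves a residual of 344.7 − (341) = 3.7 m north and -169.6 − (-212) = 42.4 m east.
Residual distance = √(3.7² + 42.4²) = 42.6 m.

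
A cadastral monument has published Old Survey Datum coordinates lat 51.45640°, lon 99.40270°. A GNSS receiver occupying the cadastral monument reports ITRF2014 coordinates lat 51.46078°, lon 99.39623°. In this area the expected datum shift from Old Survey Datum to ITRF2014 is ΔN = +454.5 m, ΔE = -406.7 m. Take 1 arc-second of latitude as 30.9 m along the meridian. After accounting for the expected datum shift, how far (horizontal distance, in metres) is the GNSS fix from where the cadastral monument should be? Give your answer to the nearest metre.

53 m

Observed coordinate differences: Δφ = +0.00438°, Δλ = -0.00647°.
Converting to metres (1° lat = 111240 m, cos φ = 0.623110): observed ΔN = 487.2 m, observed ΔE = -448.5 m.
Subtracting the expected shift leaves a residual of 487.2 − (454.5) = 32.7 m north and -448.5 − (-406.7) = -41.8 m east.
Residual distance = √(32.7² + (-41.8)²) = 53.1 m.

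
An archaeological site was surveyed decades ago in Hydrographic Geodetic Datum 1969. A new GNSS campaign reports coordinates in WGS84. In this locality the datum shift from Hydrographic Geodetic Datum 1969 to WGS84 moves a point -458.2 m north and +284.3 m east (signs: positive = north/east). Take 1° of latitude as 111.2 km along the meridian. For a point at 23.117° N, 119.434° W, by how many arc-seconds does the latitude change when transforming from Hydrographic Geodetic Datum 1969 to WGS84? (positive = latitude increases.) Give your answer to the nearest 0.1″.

1° of latitude = 111.2 km, so Δφ = -458.2 / 111200 = -0.0041205° = -14.834″.

Δφ = -14.8″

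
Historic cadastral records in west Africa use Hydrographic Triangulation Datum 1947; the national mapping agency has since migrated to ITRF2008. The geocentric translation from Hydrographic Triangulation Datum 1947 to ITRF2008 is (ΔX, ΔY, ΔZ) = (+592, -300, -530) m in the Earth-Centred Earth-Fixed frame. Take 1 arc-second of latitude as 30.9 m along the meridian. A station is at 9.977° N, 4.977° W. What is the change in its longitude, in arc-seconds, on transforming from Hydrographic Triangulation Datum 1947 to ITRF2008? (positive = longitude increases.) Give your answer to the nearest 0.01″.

sin φ = 0.173253, cos φ = 0.984877, sin λ = -0.086756, cos λ = 0.996230.
East component: ΔE = −sin λ·ΔX + cos λ·ΔY = −(-0.086756)(592) + (0.996230)(-300) = -247.51 m.
1° of latitude spans 3600 × 30.90 = 111240 m; at latitude φ, 1° of longitude spans that × cos φ = 109557.8 m, so Δλ = -247.51 / 109557.8 × 3600 = -8.133″.

Δλ = -8.13″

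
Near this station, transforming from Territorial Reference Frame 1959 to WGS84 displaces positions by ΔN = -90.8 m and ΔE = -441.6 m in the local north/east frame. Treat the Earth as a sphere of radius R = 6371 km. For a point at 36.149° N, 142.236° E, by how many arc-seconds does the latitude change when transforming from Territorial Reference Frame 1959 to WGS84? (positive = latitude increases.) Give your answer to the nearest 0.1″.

On a sphere of radius R, 1 rad of latitude = R, so Δφ = ΔN / R = -90.8 / 6371000 = -1.4252e-05 rad = -2.940″.

Δφ = -2.9″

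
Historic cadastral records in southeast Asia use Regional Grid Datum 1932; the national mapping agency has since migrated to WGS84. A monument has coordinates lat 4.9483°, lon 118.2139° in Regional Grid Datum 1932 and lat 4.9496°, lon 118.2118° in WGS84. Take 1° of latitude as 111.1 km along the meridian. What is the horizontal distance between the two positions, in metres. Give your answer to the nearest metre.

274 m

Δφ = 4.9496° − 4.9483° = +0.0013°; Δλ = 118.2118° − 118.2139° = -0.0021°.
ΔN = Δφ × 111100 = 144.4 m; ΔE = Δλ × 111100 × cos(4.9483°) = -0.0021 × 111100 × 0.996273 = -232.4 m.
Distance = √(ΔE² + ΔN²) = √((-232.4)² + 144.4²) = 273.7 m.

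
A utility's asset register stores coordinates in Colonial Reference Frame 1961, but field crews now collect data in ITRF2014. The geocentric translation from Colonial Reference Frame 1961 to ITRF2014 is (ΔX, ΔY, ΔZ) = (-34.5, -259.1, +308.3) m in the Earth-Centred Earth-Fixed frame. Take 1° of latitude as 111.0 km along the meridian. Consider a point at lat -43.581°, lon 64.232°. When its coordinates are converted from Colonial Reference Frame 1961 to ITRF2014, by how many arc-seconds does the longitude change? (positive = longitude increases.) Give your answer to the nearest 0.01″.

Δλ = -3.65″

sin φ = -0.689379, cos φ = 0.724401, sin λ = 0.900562, cos λ = 0.434728.
East component: ΔE = −sin λ·ΔX + cos λ·ΔY = −(0.900562)(-34.5) + (0.434728)(-259.1) = -81.57 m.
1° of latitude spans 111000 m; at latitude φ, 1° of longitude spans that × cos φ = 80408.5 m, so Δλ = -81.57 / 80408.5 × 3600 = -3.652″.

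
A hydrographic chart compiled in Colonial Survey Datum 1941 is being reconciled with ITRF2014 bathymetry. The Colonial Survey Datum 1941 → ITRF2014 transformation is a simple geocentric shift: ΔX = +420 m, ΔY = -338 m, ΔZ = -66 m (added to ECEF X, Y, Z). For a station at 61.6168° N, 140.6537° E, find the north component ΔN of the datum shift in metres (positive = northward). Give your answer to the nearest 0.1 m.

ΔN = 442.9 m

The local north axis is (−sin φ cos λ, −sin φ sin λ, cos φ), giving ΔN = 285.753 + 188.533 − 31.374 = 442.91 m.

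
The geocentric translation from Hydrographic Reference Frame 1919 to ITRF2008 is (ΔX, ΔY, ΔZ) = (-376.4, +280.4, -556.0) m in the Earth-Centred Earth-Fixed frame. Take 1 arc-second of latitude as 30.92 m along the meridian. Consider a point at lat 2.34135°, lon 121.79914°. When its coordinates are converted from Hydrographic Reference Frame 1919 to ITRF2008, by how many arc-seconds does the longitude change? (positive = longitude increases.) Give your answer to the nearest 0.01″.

sin φ = 0.040853, cos φ = 0.999165, sin λ = 0.849901, cos λ = -0.526943.
East component: ΔE = −sin λ·ΔX + cos λ·ΔY = −(0.849901)(-376.4) + (-0.526943)(280.4) = 172.15 m.
1° of latitude spans 3600 × 30.92 = 111312 m; at latitude φ, 1° of longitude spans that × cos φ = 111219.1 m, so Δλ = 172.15 / 111219.1 × 3600 = 5.572″.

Δλ = 5.57″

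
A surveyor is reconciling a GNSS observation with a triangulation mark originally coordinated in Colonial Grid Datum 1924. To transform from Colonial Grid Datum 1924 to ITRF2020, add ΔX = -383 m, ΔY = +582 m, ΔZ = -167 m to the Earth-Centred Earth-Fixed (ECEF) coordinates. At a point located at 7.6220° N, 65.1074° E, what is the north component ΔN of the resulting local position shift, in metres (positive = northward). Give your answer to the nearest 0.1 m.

At φ = 7.6220°, λ = 65.1074°: sin φ = 0.132637, cos φ = 0.991165, sin λ = 0.907098, cos λ = 0.420919.
ΔN = −sin φ cos λ·ΔX − sin φ sin λ·ΔY + cos φ·ΔZ = −(0.132637)(0.420919)(-383) − (0.132637)(0.907098)(582) + (0.991165)(-167) = -214.17 m.

ΔN = -214.2 m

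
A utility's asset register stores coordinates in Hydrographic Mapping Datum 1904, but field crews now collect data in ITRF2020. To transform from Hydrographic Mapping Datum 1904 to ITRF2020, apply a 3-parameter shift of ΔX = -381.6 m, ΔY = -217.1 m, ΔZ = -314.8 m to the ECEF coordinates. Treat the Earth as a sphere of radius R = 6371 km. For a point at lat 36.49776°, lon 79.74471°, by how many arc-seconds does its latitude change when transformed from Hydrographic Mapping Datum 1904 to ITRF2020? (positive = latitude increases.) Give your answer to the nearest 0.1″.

Δφ = -2.8″

sin φ = 0.594791, cos φ = 0.803880, sin λ = 0.984024, cos λ = 0.178034.
North component: ΔN = −sin φ cos λ·ΔX − sin φ sin λ·ΔY + cos φ·ΔZ = −(0.594791)(0.178034)(-381.6) − (0.594791)(0.984024)(-217.1) + (0.803880)(-314.8) = -85.59 m.
1° of latitude spans πR/180 = 111195 m, so Δφ = -85.59 / 111195 × 3600 = -2.771″.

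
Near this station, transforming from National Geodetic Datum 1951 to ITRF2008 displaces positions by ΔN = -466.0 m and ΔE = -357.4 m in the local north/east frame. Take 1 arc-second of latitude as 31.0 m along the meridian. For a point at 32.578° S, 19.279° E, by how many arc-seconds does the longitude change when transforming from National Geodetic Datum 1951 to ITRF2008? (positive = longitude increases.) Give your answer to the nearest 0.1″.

Δλ = -13.7″

At latitude -32.578°, cos φ = 0.842659.
1″ of longitude at this latitude = 31.00 × cos φ = 26.1224 m, so Δλ = -357.4 / 26.1224 = -13.682″.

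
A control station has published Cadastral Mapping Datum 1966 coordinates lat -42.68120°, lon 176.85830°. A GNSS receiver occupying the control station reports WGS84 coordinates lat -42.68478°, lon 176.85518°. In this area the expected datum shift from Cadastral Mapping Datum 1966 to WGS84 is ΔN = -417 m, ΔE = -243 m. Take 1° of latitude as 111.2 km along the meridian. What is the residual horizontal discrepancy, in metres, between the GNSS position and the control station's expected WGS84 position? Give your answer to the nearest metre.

Observed coordinate differences: Δφ = -0.00358°, Δλ = -0.00312°.
Converting to metres (1° lat = 111200 m, cos φ = 0.735137): observed ΔN = -398.1 m, observed ΔE = -255.1 m.
Subtracting the expected shift leaves a residual of -398.1 − (-417) = 18.9 m north and -255.1 − (-243) = -12.1 m east.
Residual distance = √(18.9² + (-12.1)²) = 22.4 m.

22 m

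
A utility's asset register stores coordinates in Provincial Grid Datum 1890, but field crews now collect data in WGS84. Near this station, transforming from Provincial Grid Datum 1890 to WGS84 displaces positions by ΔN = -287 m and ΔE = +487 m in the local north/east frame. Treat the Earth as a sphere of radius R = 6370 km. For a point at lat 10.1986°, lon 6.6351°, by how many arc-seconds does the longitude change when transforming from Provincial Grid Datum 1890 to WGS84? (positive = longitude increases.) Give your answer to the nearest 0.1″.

At latitude 10.1986°, cos φ = 0.984200.
One radian of longitude at latitude φ spans R cos φ, so Δλ = ΔE / (R cos φ) = 487.0 / (6370000 × 0.984200) = 7.7679e-05 rad = 16.023″.

Δλ = 16.0″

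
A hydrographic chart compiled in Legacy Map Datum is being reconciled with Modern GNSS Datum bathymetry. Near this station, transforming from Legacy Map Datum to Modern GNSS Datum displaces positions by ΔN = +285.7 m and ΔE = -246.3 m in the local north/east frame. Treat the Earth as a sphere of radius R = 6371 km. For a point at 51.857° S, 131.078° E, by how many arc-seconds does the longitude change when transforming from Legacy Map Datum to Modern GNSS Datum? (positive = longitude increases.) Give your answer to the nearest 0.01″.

Δλ = -12.91″

At latitude -51.857°, cos φ = 0.617626.
One radian of longitude at latitude φ spans R cos φ, so Δλ = ΔE / (R cos φ) = -246.3 / (6371000 × 0.617626) = -6.2594e-05 rad = -12.911″.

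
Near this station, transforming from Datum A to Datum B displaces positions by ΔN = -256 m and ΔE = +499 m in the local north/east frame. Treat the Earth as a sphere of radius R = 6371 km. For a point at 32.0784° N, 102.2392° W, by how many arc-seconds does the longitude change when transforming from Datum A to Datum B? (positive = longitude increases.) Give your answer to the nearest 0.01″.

At latitude 32.0784°, cos φ = 0.847322.
One radian of longitude at latitude φ spans R cos φ, so Δλ = ΔE / (R cos φ) = 499.0 / (6371000 × 0.847322) = 9.2437e-05 rad = 19.066″.

Δλ = 19.07″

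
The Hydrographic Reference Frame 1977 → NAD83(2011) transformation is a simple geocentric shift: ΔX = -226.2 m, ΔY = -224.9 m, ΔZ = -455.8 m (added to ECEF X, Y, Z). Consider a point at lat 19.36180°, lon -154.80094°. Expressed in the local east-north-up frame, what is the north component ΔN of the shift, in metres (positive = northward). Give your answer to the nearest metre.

The local north axis is (−sin φ cos λ, −sin φ sin λ, cos φ), giving ΔN = -67.856 − 31.746 − 430.022 = -529.62 m.

ΔN = -530 m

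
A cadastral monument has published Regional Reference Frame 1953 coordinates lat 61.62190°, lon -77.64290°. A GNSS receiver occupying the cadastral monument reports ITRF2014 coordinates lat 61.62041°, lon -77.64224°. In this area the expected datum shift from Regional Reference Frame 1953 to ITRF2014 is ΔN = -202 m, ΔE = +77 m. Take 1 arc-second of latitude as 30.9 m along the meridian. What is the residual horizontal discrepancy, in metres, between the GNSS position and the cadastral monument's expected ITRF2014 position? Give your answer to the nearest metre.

Observed coordinate differences: Δφ = -0.00149°, Δλ = +0.00066°.
Converting to metres (1° lat = 111240 m, cos φ = 0.475288): observed ΔN = -165.7 m, observed ΔE = 34.9 m.
Subtracting the expected shift leaves a residual of -165.7 − (-202) = 36.3 m north and 34.9 − (77) = -42.1 m east.
Residual distance = √(36.3² + (-42.1)²) = 55.6 m.

56 m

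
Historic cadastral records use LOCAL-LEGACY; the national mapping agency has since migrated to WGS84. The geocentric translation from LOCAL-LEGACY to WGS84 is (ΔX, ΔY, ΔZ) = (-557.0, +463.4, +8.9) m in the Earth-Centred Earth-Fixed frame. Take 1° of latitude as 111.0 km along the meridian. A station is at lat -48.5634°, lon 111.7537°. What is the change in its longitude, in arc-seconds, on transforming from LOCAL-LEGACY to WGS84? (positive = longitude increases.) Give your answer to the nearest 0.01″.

sin φ = -0.749688, cos φ = 0.661791, sin λ = 0.928786, cos λ = -0.370617.
East component: ΔE = −sin λ·ΔX + cos λ·ΔY = −(0.928786)(-557.0) + (-0.370617)(463.4) = 345.59 m.
1° of latitude spans 111000 m; at latitude φ, 1° of longitude spans that × cos φ = 73458.8 m, so Δλ = 345.59 / 73458.8 × 3600 = 16.936″.

Δλ = 16.94″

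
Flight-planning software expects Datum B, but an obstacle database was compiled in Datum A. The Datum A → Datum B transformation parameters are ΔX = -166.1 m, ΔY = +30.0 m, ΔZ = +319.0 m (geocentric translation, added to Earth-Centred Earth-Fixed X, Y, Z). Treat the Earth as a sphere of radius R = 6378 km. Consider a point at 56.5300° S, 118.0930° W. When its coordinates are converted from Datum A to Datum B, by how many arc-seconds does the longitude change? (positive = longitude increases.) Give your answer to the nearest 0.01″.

sin φ = -0.834175, cos φ = 0.551500, sin λ = -0.882184, cos λ = -0.470904.
East component: ΔE = −sin λ·ΔX + cos λ·ΔY = −(-0.882184)(-166.1) + (-0.470904)(30.0) = -160.66 m.
1° of latitude spans πR/180 = 111317 m; at latitude φ, 1° of longitude spans that × cos φ = 61391.4 m, so Δλ = -160.66 / 61391.4 × 3600 = -9.421″.

Δλ = -9.42″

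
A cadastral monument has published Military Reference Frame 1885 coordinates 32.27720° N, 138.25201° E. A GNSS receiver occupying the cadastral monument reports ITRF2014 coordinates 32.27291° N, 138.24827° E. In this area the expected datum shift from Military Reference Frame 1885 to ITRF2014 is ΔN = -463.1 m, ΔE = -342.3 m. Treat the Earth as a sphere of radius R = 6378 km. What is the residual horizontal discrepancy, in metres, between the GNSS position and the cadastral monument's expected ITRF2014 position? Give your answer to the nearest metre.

17 m

Observed coordinate differences: Δφ = -0.00429°, Δλ = -0.00374°.
Converting to metres (1° lat = 111317 m, cos φ = 0.845474): observed ΔN = -477.6 m, observed ΔE = -352.0 m.
Subtracting the expected shift leaves a residual of -477.6 − (-463.1) = -14.5 m north and -352.0 − (-342.3) = -9.7 m east.
Residual distance = √((-14.5)² + (-9.7)²) = 17.4 m.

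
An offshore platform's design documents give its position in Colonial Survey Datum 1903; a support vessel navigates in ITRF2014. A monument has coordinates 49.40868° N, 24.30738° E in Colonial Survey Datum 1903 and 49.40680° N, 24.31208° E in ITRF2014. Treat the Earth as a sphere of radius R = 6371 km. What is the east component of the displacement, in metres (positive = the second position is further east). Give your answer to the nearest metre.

ΔE = 340 m

Δφ = 49.40680° − 49.40868° = -0.00188°; Δλ = 24.31208° − 24.30738° = +0.00470°.
1° along a meridian = πR/180 = 111195 m.
ΔN = Δφ × 111195 = -209.0 m; ΔE = Δλ × 111195 × cos(49.40868°) = +0.00470 × 111195 × 0.650659 = 340.0 m.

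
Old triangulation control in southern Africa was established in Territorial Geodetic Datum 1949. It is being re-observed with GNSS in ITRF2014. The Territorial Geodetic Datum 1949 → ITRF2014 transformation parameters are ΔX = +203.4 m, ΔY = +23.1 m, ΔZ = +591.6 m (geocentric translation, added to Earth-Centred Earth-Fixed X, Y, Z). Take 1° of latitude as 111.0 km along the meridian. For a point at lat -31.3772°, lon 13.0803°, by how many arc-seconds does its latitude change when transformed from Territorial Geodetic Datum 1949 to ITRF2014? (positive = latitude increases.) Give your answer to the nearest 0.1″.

sin φ = -0.520670, cos φ = 0.853758, sin λ = 0.226316, cos λ = 0.974054.
North component: ΔN = −sin φ cos λ·ΔX − sin φ sin λ·ΔY + cos φ·ΔZ = −(-0.520670)(0.974054)(203.4) − (-0.520670)(0.226316)(23.1) + (0.853758)(591.6) = 610.96 m.
1° of latitude spans 111000 m, so Δφ = 610.96 / 111000 × 3600 = 19.815″.

Δφ = 19.8″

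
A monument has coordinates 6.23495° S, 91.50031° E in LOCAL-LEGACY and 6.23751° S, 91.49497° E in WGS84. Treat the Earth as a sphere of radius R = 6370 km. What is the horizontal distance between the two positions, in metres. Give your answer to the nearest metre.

Δφ = -6.23751° − -6.23495° = -0.00256°; Δλ = 91.49497° − 91.50031° = -0.00534°.
1° along a meridian = πR/180 = 111177 m.
ΔN = Δφ × 111177 = -284.6 m; ΔE = Δλ × 111177 × cos(-6.23495°) = -0.00534 × 111177 × 0.994085 = -590.2 m.
Distance = √(ΔE² + ΔN²) = √((-590.2)² + (-284.6)²) = 655.2 m.

655 m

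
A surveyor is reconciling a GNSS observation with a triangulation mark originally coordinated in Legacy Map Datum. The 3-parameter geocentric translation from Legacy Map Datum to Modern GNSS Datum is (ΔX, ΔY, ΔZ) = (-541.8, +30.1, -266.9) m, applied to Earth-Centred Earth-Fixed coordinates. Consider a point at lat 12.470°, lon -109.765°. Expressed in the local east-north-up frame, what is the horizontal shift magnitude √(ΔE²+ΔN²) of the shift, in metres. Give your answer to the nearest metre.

597 m

The local east axis at (φ, λ) is (−sin λ, cos λ, 0), so ΔE = −sin(-109.765°)·(-541.8) + cos(-109.765°)·30.1 = -520.06 m.
The local north axis is (−sin φ cos λ, −sin φ sin λ, cos φ), giving ΔN = -39.562 + 6.117 − 260.604 = -294.05 m.
Horizontal magnitude = √(ΔE² + ΔN²) = √((-520.06)² + (-294.05)²) = 597.43 m.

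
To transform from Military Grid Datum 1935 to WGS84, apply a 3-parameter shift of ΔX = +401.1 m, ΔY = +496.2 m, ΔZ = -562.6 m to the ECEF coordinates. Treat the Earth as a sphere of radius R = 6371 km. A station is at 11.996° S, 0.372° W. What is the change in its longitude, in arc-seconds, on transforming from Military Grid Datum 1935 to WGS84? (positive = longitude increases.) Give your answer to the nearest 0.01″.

sin φ = -0.207843, cos φ = 0.978162, sin λ = -0.006493, cos λ = 0.999979.
East component: ΔE = −sin λ·ΔX + cos λ·ΔY = −(-0.006493)(401.1) + (0.999979)(496.2) = 498.79 m.
1° of latitude spans πR/180 = 111195 m; at latitude φ, 1° of longitude spans that × cos φ = 108766.7 m, so Δλ = 498.79 / 108766.7 × 3600 = 16.509″.

Δλ = 16.51″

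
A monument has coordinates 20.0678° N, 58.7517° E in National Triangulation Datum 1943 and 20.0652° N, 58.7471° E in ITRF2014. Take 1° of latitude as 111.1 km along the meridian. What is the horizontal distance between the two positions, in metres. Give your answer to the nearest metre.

560 m

Δφ = 20.0652° − 20.0678° = -0.0026°; Δλ = 58.7471° − 58.7517° = -0.0046°.
ΔN = Δφ × 111100 = -288.9 m; ΔE = Δλ × 111100 × cos(20.0678°) = -0.0046 × 111100 × 0.939287 = -480.0 m.
Distance = √(ΔE² + ΔN²) = √((-480.0)² + (-288.9)²) = 560.2 m.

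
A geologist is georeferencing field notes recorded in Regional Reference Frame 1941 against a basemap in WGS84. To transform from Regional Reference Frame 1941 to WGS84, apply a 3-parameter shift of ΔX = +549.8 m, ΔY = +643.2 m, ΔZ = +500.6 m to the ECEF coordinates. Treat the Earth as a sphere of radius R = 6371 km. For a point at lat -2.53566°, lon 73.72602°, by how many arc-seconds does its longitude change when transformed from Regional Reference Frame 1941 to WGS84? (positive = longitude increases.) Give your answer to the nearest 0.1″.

Δλ = -11.3″

sin φ = -0.044241, cos φ = 0.999021, sin λ = 0.959933, cos λ = 0.280231.
East component: ΔE = −sin λ·ΔX + cos λ·ΔY = −(0.959933)(549.8) + (0.280231)(643.2) = -347.53 m.
1° of latitude spans πR/180 = 111195 m; at latitude φ, 1° of longitude spans that × cos φ = 111086.1 m, so Δλ = -347.53 / 111086.1 × 3600 = -11.262″.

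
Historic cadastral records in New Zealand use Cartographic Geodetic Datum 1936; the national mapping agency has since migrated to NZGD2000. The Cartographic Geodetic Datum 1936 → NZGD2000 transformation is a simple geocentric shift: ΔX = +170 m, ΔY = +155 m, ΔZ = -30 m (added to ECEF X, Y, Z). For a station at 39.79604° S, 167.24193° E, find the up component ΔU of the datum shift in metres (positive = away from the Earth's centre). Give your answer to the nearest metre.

ΔU = -82 m

The local up (radial) axis is (cos φ cos λ, cos φ sin λ, sin φ), giving ΔU = -127.391 + 26.299 + 19.202 = -81.89 m.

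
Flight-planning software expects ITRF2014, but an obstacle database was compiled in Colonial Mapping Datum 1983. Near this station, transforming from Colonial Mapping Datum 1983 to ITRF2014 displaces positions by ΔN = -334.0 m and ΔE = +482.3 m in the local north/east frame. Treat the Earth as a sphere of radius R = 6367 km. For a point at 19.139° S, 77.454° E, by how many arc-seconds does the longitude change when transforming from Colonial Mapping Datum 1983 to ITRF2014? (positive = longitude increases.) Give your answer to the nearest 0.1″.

At latitude -19.139°, cos φ = 0.944726.
One radian of longitude at latitude φ spans R cos φ, so Δλ = ΔE / (R cos φ) = 482.3 / (6367000 × 0.944726) = 8.0182e-05 rad = 16.539″.

Δλ = 16.5″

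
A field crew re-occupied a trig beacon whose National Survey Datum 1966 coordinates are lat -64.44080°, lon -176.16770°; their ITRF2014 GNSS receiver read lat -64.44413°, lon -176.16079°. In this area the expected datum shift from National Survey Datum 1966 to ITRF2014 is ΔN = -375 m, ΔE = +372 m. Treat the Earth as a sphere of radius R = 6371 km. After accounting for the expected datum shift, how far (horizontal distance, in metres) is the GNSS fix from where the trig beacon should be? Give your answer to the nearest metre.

41 m

Observed coordinate differences: Δφ = -0.00333°, Δλ = +0.00691°.
Converting to metres (1° lat = 111195 m, cos φ = 0.431443): observed ΔN = -370.3 m, observed ΔE = 331.5 m.
Subtracting the expected shift leaves a residual of -370.3 − (-375) = 4.7 m north and 331.5 − (372) = -40.5 m east.
Residual distance = √(4.7² + (-40.5)²) = 40.8 m.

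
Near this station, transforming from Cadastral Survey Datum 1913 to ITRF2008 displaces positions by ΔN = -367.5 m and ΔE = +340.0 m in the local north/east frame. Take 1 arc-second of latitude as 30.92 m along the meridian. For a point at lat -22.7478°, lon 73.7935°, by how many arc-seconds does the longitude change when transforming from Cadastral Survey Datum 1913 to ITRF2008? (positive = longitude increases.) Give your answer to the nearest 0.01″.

At latitude -22.7478°, cos φ = 0.922216.
1″ of longitude at this latitude = 30.92 × cos φ = 28.5149 m, so Δλ = 340.0 / 28.5149 = 11.924″.

Δλ = 11.92″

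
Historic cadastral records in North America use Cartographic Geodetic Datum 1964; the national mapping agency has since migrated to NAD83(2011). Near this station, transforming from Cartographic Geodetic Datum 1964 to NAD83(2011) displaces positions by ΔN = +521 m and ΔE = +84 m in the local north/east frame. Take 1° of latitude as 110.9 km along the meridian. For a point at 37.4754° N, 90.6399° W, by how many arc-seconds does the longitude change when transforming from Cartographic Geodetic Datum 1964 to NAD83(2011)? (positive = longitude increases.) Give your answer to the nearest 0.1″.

At latitude 37.4754°, cos φ = 0.793615.
1° of longitude at this latitude = 110.9 × cos φ = 88.01 km, so Δλ = 84.0 / 88011.9 = 0.0009544° = 3.436″.

Δλ = 3.4″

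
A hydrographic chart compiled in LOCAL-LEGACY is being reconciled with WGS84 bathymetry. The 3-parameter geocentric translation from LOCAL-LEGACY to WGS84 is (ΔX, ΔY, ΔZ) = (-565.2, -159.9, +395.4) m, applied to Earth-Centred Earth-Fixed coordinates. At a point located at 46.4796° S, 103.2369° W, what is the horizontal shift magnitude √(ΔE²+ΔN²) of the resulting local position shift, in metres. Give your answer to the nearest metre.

At φ = -46.4796°, λ = -103.2369°: sin φ = -0.725129, cos φ = 0.688613, sin λ = -0.973432, cos λ = -0.228978.
ΔE = −sin λ·ΔX + cos λ·ΔY = −(-0.973432)·(-565.2) + (-0.228978)·(-159.9) = -513.57 m.
ΔN = −sin φ cos λ·ΔX − sin φ sin λ·ΔY + cos φ·ΔZ = −(-0.725129)(-0.228978)(-565.2) − (-0.725129)(-0.973432)(-159.9) + (0.688613)(395.4) = 478.99 m.
Horizontal magnitude = √(ΔE² + ΔN²) = √((-513.57)² + 478.99²) = 702.27 m.

702 m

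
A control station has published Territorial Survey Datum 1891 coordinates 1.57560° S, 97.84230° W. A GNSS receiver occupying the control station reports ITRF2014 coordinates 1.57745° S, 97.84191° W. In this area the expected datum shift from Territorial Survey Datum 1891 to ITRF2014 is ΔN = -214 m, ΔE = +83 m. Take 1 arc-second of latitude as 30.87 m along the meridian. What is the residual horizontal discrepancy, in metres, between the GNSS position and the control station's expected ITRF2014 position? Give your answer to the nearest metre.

41 m

Observed coordinate differences: Δφ = -0.00185°, Δλ = +0.00039°.
Converting to metres (1° lat = 111132 m, cos φ = 0.999622): observed ΔN = -205.6 m, observed ΔE = 43.3 m.
Subtracting the expected shift leaves a residual of -205.6 − (-214) = 8.4 m north and 43.3 − (83) = -39.7 m east.
Residual distance = √(8.4² + (-39.7)²) = 40.6 m.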